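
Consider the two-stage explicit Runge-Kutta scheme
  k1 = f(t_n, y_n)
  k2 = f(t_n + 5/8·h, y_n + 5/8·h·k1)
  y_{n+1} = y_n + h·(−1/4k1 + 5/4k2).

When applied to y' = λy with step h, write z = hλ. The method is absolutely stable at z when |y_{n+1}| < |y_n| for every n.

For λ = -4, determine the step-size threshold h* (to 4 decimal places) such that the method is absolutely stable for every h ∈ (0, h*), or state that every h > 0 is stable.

(-1.2800,0); λ=-4 ⇒ h* = (32/25)/4 = 0.3200.

Test eqn y'=λy, z=hλ:
  k1=λy_n ⇒ h·k1=z·y_n;  k2=λ(1+5/8z)y_n ⇒ h·k2=z(1+5/8z)y_n
  y_{n+1}/y_n = 1 − 1/4z + 5/4z(1+5/8z) = 1 + z + 25/32z²
  ⇒ R(z) = 1 + z + 25/32z².

Solve |R(x)|<1 on ℝ⁻.
x=-0.45: |R|=0.7082
R=1: x+25/32x²=0 ⇒ x=−32/25=-1.2800; min R=1−1/(4·25/32)=0.6800>−1
Confirm numerically:
  x=-1.195: |R|=0.92064 <1
  x=-1.105: |R|=0.84893 <1
  x=-0.708: |R|=0.68361 <1
  x=-1.749: |R|=1.64084 >1
  x=-1.548: |R|=1.32411 >1
Interval (-1.2800, 0).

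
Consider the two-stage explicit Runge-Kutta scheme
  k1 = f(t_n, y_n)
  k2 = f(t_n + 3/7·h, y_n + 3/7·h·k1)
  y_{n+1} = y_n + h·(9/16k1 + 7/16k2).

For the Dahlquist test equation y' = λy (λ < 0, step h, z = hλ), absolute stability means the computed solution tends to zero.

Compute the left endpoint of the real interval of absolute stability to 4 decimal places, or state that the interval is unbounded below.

z* = -5.3333.

Set f=λy, z=hλ:
  k1=λy_n ⇒ h·k1=z·y_n;  k2=λ(1+3/7z)y_n ⇒ h·k2=z(1+3/7z)y_n
  y_{n+1}/y_n = 1 + 9/16z + 7/16z(1+3/7z) = 1 + z + 3/16z²
  so R(z) = 1 + z + 3/16z².

Solve |R(x)|<1 on ℝ⁻.
x=-1.67: |R|=0.1471
R=1: x+3/16x²=0 ⇒ x=−16/3=-5.3333; min R=1−1/(4·3/16)=-0.3333>−1
Confirm numerically:
  x=-4.332: |R|=0.18667 <1
  x=-4.158: |R|=0.08368 <1
  x=-3.401: |R|=0.23222 <1
  x=-5.690: |R|=1.38052 >1
  x=-5.589: |R|=1.26792 >1
  x=-5.547: |R|=1.22223 >1
So |R|<1 on (-5.3333, 0).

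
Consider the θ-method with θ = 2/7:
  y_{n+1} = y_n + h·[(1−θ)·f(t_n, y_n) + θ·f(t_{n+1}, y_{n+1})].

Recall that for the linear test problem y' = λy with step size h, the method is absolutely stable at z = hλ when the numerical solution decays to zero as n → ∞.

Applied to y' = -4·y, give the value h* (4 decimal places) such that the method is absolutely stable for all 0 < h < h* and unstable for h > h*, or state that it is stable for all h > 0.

(-4.6667,0); λ=-4 ⇒ h* = (14/3)/4 = 1.1667.

On y'=λy, z=hλ:
  y_{n+1} = y_n + z·[5/7·y_n + 2/7·y_{n+1}] ⇒ (1 − 2/7z)y_{n+1} = (1 + 5/7z)y_n
  R(z) = (1 + 5/7z)/(1 − 2/7z).

Need |R(x)|<1, x<0.
x=-0.5: |R|=0.5625
R=−1: 1+5/7x = −1+2/7x ⇒ -3/7x=2 ⇒ x=2/(-3/7)=-4.6667
Confirm numerically:
  x=-3.753: |R|=0.81104 <1
  x=-3.391: |R|=0.72232 <1
  x=-2.912: |R|=0.58952 <1
  x=-2.676: |R|=0.51652 <1
  x=-5.000: |R|=1.05882 >1
  x=-4.705: |R|=1.00701 >1
So |R|<1 on (-4.6667, 0).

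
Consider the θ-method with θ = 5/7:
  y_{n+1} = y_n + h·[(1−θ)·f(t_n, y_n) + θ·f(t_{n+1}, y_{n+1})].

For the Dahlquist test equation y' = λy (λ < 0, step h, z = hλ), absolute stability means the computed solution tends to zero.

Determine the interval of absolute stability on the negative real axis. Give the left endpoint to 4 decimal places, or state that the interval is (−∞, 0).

Test eqn y'=λy, z=hλ:
  y_{n+1} = y_n + z·[2/7·y_n + 5/7·y_{n+1}] ⇒ (1 − 5/7z)y_{n+1} = (1 + 2/7z)y_n
  Hence R(z) = (1 + 2/7z)/(1 − 5/7z).

Need |R(x)|<1, x<0.
x=-0.65: |R|=0.5561
x=-2: |R|=0.1765
x=-10: |R|=0.2281
x=-100: |R|=0.3807
θ=5/7≥1/2 ⇒ |1+2/7x|<|1−5/7x| ∀x<0 ⇒ stable on all of ℝ⁻.

(−∞, 0) — no finite endpoint.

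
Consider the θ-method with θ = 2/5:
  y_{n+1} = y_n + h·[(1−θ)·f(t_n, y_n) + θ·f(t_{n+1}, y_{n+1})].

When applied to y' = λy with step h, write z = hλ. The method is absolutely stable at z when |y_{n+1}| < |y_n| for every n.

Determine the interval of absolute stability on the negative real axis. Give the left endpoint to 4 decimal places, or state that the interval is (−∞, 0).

(-10.0000, 0).

Set f=λy, z=hλ:
  y_{n+1} = y_n + z·[3/5·y_n + 2/5·y_{n+1}] ⇒ (1 − 2/5z)y_{n+1} = (1 + 3/5z)y_n
  ⇒ R(z) = (1 + 3/5z)/(1 − 2/5z).

Solve |R(x)|<1 on ℝ⁻.
x=-0.39: |R|=0.6626
R=−1: 1+3/5x = −1+2/5x ⇒ -1/5x=2 ⇒ x=2/(-1/5)=-10.0000
Confirm numerically:
  x=-8.954: |R|=0.95434 <1
  x=-8.370: |R|=0.92502 <1
  x=-5.353: |R|=0.70413 <1
  x=-4.515: |R|=0.60905 <1
  x=-10.557: |R|=1.02133 >1
  x=-10.370: |R|=1.01437 >1
So |R|<1 on (-10.0000, 0).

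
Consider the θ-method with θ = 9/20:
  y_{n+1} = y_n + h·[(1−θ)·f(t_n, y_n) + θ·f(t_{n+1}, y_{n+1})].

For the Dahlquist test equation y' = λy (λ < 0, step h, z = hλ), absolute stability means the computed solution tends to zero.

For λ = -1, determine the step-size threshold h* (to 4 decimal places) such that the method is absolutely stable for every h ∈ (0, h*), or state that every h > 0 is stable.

(-20.0000,0); λ=-1 ⇒ h* = (20)/1 = 20.0000.

Test eqn y'=λy, z=hλ:
  y_{n+1} = y_n + z·[11/20·y_n + 9/20·y_{n+1}] ⇒ (1 − 9/20z)y_{n+1} = (1 + 11/20z)y_n
  so R(z) = (1 + 11/20z)/(1 − 9/20z).

Find x<0 with |R(x)|<1.
x=-1.36: |R|=0.1563
R=−1: 1+11/20x = −1+9/20x ⇒ -1/10x=2 ⇒ x=2/(-1/10)=-20.0000
Confirm numerically:
  x=-17.322: |R|=0.96955 <1
  x=-16.290: |R|=0.95546 <1
  x=-13.903: |R|=0.91598 <1
  x=-20.560: |R|=1.00546 >1
  x=-20.138: |R|=1.00137 >1
Stable set (-20.0000, 0).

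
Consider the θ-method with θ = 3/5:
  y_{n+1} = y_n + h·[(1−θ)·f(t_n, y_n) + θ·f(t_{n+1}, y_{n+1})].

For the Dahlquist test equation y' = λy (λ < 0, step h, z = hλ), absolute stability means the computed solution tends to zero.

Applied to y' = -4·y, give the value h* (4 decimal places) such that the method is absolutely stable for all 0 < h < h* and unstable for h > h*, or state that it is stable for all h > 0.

(−∞, 0) — no finite endpoint. Any h>0 works for λ=-4.

Set f=λy, z=hλ:
  y_{n+1} = y_n + z·[2/5·y_n + 3/5·y_{n+1}] ⇒ (1 − 3/5z)y_{n+1} = (1 + 2/5z)y_n
  so R(z) = (1 + 2/5z)/(1 − 3/5z).

Solve |R(x)|<1 on ℝ⁻.
x=-0.39: |R|=0.6840
x=-2: |R|=0.0909
x=-10: |R|=0.4286
x=-100: |R|=0.6393
θ=3/5≥1/2 ⇒ |1+2/5x|<|1−3/5x| ∀x<0 ⇒ interval (−∞,0).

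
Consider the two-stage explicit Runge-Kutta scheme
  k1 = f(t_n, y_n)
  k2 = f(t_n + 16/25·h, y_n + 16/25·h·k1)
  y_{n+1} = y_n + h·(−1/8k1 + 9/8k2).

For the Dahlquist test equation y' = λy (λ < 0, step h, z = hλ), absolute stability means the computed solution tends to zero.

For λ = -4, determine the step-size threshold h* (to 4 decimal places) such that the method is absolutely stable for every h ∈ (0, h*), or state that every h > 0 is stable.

Test eqn y'=λy, z=hλ:
  k1=λy_n ⇒ h·k1=z·y_n;  k2=λ(1+16/25z)y_n ⇒ h·k2=z(1+16/25z)y_n
  y_{n+1}/y_n = 1 − 1/8z + 9/8z(1+16/25z) = 1 + z + 18/25z²
  R(z) = 1 + z + 18/25z².

Boundary: |R(x)|=1, x<0.
x=-0.49: |R|=0.6829
R=1: x+18/25x²=0 ⇒ x=−25/18=-1.3889; min R=1−1/(4·18/25)=0.6528>−1
Confirm numerically:
  x=-0.993: |R|=0.71696 <1
  x=-0.931: |R|=0.69307 <1
  x=-0.822: |R|=0.66449 <1
  x=-0.662: |R|=0.65354 <1
  x=-1.527: |R|=1.15184 >1
  x=-1.455: |R|=1.06926 >1
  x=-1.409: |R|=1.02040 >1
Interval (-1.3889, 0).

(-1.3889,0); λ=-4 ⇒ h* = (25/18)/4 = 0.3472.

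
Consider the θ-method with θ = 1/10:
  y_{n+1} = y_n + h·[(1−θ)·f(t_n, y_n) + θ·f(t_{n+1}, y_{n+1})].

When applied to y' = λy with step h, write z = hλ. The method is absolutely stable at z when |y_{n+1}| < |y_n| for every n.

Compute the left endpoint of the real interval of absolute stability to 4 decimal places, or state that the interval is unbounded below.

With y'=λy (z=hλ):
  y_{n+1} = y_n + z·[9/10·y_n + 1/10·y_{n+1}] ⇒ (1 − 1/10z)y_{n+1} = (1 + 9/10z)y_n
  so R(z) = (1 + 9/10z)/(1 − 1/10z).

Solve |R(x)|<1 on ℝ⁻.
x=-1.45: |R|=0.2664
R=−1: 1+9/10x = −1+1/10x ⇒ -4/5x=2 ⇒ x=2/(-4/5)=-2.5000
Confirm numerically:
  x=-2.281: |R|=0.85734 <1
  x=-2.188: |R|=0.79521 <1
  x=-1.955: |R|=0.63530 <1
  x=-2.856: |R|=1.22153 >1
  x=-2.695: |R|=1.12288 >1
  x=-2.679: |R|=1.11294 >1
Interval (-2.5000, 0).

left endpoint -2.5000.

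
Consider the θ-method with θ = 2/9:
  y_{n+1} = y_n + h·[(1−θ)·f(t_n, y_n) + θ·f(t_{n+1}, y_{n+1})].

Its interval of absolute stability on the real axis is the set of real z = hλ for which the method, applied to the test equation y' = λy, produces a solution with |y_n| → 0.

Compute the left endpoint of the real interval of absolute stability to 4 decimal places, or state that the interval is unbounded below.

left endpoint -3.6000.

Test eqn y'=λy, z=hλ:
  y_{n+1} = y_n + z·[7/9·y_n + 2/9·y_{n+1}] ⇒ (1 − 2/9z)y_{n+1} = (1 + 7/9z)y_n
  ⇒ R(z) = (1 + 7/9z)/(1 − 2/9z).

Solve |R(x)|<1 on ℝ⁻.
x=-1.79: |R|=0.2806
R=−1: 1+7/9x = −1+2/9x ⇒ -5/9x=2 ⇒ x=2/(-5/9)=-3.6000
Confirm numerically:
  x=-3.216: |R|=0.87558 <1
  x=-2.158: |R|=0.45855 <1
  x=-1.495: |R|=0.12219 <1
  x=-4.190: |R|=1.16974 >1
  x=-4.161: |R|=1.16193 >1
  x=-3.932: |R|=1.09843 >1
So |R|<1 on (-3.6000, 0).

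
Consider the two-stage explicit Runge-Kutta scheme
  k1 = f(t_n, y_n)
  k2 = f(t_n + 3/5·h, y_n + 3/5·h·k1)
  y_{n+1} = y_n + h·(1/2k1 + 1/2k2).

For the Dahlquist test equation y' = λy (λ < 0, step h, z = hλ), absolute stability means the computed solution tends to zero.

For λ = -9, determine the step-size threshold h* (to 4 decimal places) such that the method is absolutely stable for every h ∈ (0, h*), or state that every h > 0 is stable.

On y'=λy, z=hλ:
  k1=λy_n ⇒ h·k1=z·y_n;  k2=λ(1+3/5z)y_n ⇒ h·k2=z(1+3/5z)y_n
  y_{n+1}/y_n = 1 + 1/2z + 1/2z(1+3/5z) = 1 + z + 3/10z²
  Hence R(z) = 1 + z + 3/10z².

Solve |R(x)|<1 on ℝ⁻.
x=-0.47: |R|=0.5963
R=1: x+3/10x²=0 ⇒ x=−10/3=-3.3333; min R=1−1/(4·3/10)=0.1667>−1
Confirm numerically:
  x=-2.991: |R|=0.69282 <1
  x=-2.799: |R|=0.55132 <1
  x=-2.420: |R|=0.33692 <1
  x=-1.832: |R|=0.17487 <1
  x=-3.847: |R|=1.59282 >1
  x=-3.604: |R|=1.29264 >1
Stable set (-3.3333, 0).

(-3.3333,0); λ=-9 ⇒ h* = (10/3)/9 = 0.3704.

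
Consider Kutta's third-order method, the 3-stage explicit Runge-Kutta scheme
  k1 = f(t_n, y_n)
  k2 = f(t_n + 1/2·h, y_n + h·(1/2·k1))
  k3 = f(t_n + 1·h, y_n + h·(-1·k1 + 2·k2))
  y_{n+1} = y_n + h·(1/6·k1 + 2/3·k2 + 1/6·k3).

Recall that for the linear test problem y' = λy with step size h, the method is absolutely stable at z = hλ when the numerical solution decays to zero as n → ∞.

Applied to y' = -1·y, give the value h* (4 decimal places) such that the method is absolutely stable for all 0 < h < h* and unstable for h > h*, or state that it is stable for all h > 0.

Set f=λy, z=hλ:
  order 3, 3-stage ⇒ R(z)=1+z+z^2/2+z^3/6
  (e.g. R(-0.76)=0.45564, |R|=0.45564)

Solve |R(x)|<1 on ℝ⁻.
x=-0.76: |R|=0.4556
|R(-2.19)|=0.5425 |R(-2.01)|=0.3434 |R(-1.24)|=0.2110
Bisect:
  x_lo=-3.2679 |R|=2.7448  x_hi=-0.1222 |R|=0.8850
  mid=-1.69504 |R|=0.07015 →hi
  mid=-2.48148 |R|=0.94933 →hi
  mid=-2.87470 |R|=1.70213 →lo
  mid=-2.67809 |R|=1.29329 →lo
  mid=-2.57979 |R|=1.11368 →lo
  mid=-2.53063 |R|=1.02965 →lo
  mid=-2.50606 |R|=0.98904 →hi
  mid=-2.51835 |R|=1.00923 →lo
  ...
  [-2.51278,-2.51259] ⇒ x*=-2.5127
So |R|<1 on (-2.5127, 0).

(-2.5127,0); λ=-1 ⇒ h* = 2.5127.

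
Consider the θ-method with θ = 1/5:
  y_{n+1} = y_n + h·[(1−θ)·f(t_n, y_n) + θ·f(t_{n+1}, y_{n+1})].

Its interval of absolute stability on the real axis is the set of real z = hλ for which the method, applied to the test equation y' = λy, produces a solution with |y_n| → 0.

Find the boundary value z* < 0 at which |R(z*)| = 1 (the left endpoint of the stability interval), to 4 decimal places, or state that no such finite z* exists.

Set f=λy, z=hλ:
  y_{n+1} = y_n + z·[4/5·y_n + 1/5·y_{n+1}] ⇒ (1 − 1/5z)y_{n+1} = (1 + 4/5z)y_n
  R(z) = (1 + 4/5z)/(1 − 1/5z).

Boundary: |R(x)|=1, x<0.
x=-1.34: |R|=0.0568
R=−1: 1+4/5x = −1+1/5x ⇒ -3/5x=2 ⇒ x=2/(-3/5)=-3.3333
Confirm numerically:
  x=-3.069: |R|=0.90172 <1
  x=-2.987: |R|=0.86991 <1
  x=-2.714: |R|=0.75914 <1
  x=-3.798: |R|=1.15845 >1
  x=-3.727: |R|=1.13533 >1
  x=-3.555: |R|=1.07773 >1
So |R|<1 on (-3.3333, 0).

z* = -3.3333.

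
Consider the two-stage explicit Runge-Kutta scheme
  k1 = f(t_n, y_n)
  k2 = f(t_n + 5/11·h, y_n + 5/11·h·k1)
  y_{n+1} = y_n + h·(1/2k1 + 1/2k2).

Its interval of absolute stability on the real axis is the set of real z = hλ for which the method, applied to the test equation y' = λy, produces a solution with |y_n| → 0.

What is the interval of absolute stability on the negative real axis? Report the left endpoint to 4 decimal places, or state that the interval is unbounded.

(-4.4000, 0).

On y'=λy, z=hλ:
  k1=λy_n ⇒ h·k1=z·y_n;  k2=λ(1+5/11z)y_n ⇒ h·k2=z(1+5/11z)y_n
  y_{n+1}/y_n = 1 + 1/2z + 1/2z(1+5/11z) = 1 + z + 5/22z²
  R(z) = 1 + z + 5/22z².

Boundary: |R(x)|=1, x<0.
x=-0.49: |R|=0.5646
R=1: x+5/22x²=0 ⇒ x=−22/5=-4.4000; min R=1−1/(4·5/22)=-0.1000>−1
Confirm numerically:
  x=-4.021: |R|=0.65365 <1
  x=-3.509: |R|=0.28943 <1
  x=-3.178: |R|=0.11738 <1
  x=-2.657: |R|=0.05253 <1
  x=-4.964: |R|=1.63629 >1
  x=-4.962: |R|=1.63378 >1
  x=-4.675: |R|=1.29219 >1
Stable set (-4.4000, 0).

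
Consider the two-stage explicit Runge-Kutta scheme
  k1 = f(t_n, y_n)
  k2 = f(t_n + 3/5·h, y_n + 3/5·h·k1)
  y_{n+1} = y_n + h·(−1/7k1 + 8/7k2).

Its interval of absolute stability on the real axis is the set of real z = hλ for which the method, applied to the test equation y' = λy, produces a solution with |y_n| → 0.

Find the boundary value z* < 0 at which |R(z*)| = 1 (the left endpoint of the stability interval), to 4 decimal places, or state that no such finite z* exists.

z* = -1.4583.

With y'=λy (z=hλ):
  k1=λy_n ⇒ h·k1=z·y_n;  k2=λ(1+3/5z)y_n ⇒ h·k2=z(1+3/5z)y_n
  y_{n+1}/y_n = 1 − 1/7z + 8/7z(1+3/5z) = 1 + z + 24/35z²
  Hence R(z) = 1 + z + 24/35z².

Need |R(x)|<1, x<0.
x=-0.71: |R|=0.6357
R=1: x+24/35x²=0 ⇒ x=−35/24=-1.4583; min R=1−1/(4·24/35)=0.6354>−1
Confirm numerically:
  x=-1.340: |R|=0.89127 <1
  x=-1.325: |R|=0.87886 <1
  x=-1.091: |R|=0.72519 <1
  x=-1.761: |R|=1.36548 >1
  x=-1.646: |R|=1.21182 >1
Interval (-1.4583, 0).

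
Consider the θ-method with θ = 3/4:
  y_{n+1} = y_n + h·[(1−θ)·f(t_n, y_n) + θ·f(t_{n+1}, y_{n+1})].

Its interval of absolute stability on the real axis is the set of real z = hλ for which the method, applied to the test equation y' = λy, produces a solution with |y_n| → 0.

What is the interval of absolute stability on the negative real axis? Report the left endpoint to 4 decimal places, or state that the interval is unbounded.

Test eqn y'=λy, z=hλ:
  y_{n+1} = y_n + z·[1/4·y_n + 3/4·y_{n+1}] ⇒ (1 − 3/4z)y_{n+1} = (1 + 1/4z)y_n
  so R(z) = (1 + 1/4z)/(1 − 3/4z).

Solve |R(x)|<1 on ℝ⁻.
x=-0.48: |R|=0.6471
x=-2: |R|=0.2000
x=-10: |R|=0.1765
x=-100: |R|=0.3158
θ=3/4≥1/2 ⇒ |1+1/4x|<|1−3/4x| ∀x<0 ⇒ unbounded interval.

(−∞, 0) — no finite endpoint.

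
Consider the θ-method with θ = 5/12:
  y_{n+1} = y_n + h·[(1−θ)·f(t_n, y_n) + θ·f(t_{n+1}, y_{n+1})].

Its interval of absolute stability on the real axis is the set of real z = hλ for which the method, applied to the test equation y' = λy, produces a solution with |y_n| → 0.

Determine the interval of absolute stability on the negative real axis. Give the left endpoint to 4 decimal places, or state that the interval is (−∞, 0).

z∈(-12.0000,0).

On y'=λy, z=hλ:
  y_{n+1} = y_n + z·[7/12·y_n + 5/12·y_{n+1}] ⇒ (1 − 5/12z)y_{n+1} = (1 + 7/12z)y_n
  R(z) = (1 + 7/12z)/(1 − 5/12z).

Boundary: |R(x)|=1, x<0.
x=-1.7: |R|=0.0049
R=−1: 1+7/12x = −1+5/12x ⇒ -1/6x=2 ⇒ x=2/(-1/6)=-12.0000
Confirm numerically:
  x=-9.859: |R|=0.93014 <1
  x=-9.286: |R|=0.90710 <1
  x=-7.670: |R|=0.82800 <1
  x=-7.406: |R|=0.81260 <1
  x=-12.453: |R|=1.01220 >1
  x=-12.197: |R|=1.00540 >1
  x=-12.078: |R|=1.00215 >1
So |R|<1 on (-12.0000, 0).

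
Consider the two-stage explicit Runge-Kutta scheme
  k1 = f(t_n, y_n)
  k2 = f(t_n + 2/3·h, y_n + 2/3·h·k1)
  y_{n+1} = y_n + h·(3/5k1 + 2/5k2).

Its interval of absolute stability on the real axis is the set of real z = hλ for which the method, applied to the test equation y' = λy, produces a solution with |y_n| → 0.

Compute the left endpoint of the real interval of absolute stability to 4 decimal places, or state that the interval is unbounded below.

left endpoint -3.7500.

With y'=λy (z=hλ):
  k1=λy_n ⇒ h·k1=z·y_n;  k2=λ(1+2/3z)y_n ⇒ h·k2=z(1+2/3z)y_n
  y_{n+1}/y_n = 1 + 3/5z + 2/5z(1+2/3z) = 1 + z + 4/15z²
  ⇒ R(z) = 1 + z + 4/15z².

Boundary: |R(x)|=1, x<0.
x=-1.46: |R|=0.1084
R=1: x+4/15x²=0 ⇒ x=−15/4=-3.7500; min R=1−1/(4·4/15)=0.0625>−1
Confirm numerically:
  x=-3.597: |R|=0.85324 <1
  x=-3.511: |R|=0.77623 <1
  x=-2.006: |R|=0.06708 <1
  x=-4.263: |R|=1.58318 >1
  x=-4.179: |R|=1.47808 >1
  x=-4.141: |R|=1.43177 >1
Interval (-3.7500, 0).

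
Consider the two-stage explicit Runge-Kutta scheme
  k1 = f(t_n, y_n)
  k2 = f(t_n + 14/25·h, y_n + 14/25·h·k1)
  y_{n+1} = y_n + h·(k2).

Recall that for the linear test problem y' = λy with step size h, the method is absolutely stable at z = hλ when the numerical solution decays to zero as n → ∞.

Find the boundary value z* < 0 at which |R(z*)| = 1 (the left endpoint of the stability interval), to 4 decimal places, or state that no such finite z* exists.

left endpoint -1.7857.

With y'=λy (z=hλ):
  k1=λy_n ⇒ h·k1=z·y_n;  k2=λ(1+14/25z)y_n ⇒ h·k2=z(1+14/25z)y_n
  y_{n+1}/y_n = 1 + z(1+14/25z) = 1 + z + 14/25z²
  Hence R(z) = 1 + z + 14/25z².

Solve |R(x)|<1 on ℝ⁻.
x=-0.76: |R|=0.5635
R=1: x+14/25x²=0 ⇒ x=−25/14=-1.7857; min R=1−1/(4·14/25)=0.5536>−1
Confirm numerically:
  x=-1.751: |R|=0.96596 <1
  x=-1.421: |R|=0.70977 <1
  x=-1.138: |R|=0.58722 <1
  x=-1.959: |R|=1.19010 >1
  x=-1.927: |R|=1.15246 >1
  x=-1.922: |R|=1.14669 >1
So |R|<1 on (-1.7857, 0).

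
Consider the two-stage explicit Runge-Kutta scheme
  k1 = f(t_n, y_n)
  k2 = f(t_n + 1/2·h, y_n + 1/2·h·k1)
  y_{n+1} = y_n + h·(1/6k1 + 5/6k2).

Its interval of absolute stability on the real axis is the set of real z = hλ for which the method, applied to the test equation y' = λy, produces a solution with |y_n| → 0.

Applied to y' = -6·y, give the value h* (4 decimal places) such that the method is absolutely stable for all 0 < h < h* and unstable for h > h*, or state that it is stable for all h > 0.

(-2.4000,0); λ=-6 ⇒ h* = (12/5)/6 = 0.4000.

On y'=λy, z=hλ:
  k1=λy_n ⇒ h·k1=z·y_n;  k2=λ(1+1/2z)y_n ⇒ h·k2=z(1+1/2z)y_n
  y_{n+1}/y_n = 1 + 1/6z + 5/6z(1+1/2z) = 1 + z + 5/12z²
  R(z) = 1 + z + 5/12z².

Find x<0 with |R(x)|<1.
x=-0.4: |R|=0.6667
R=1: x+5/12x²=0 ⇒ x=−12/5=-2.4000; min R=1−1/(4·5/12)=0.4000>−1
Confirm numerically:
  x=-2.204: |R|=0.82001 <1
  x=-1.896: |R|=0.60184 <1
  x=-1.510: |R|=0.44004 <1
  x=-1.103: |R|=0.40392 <1
  x=-2.872: |R|=1.56483 >1
  x=-2.833: |R|=1.51112 >1
  x=-2.729: |R|=1.37410 >1
Stable set (-2.4000, 0).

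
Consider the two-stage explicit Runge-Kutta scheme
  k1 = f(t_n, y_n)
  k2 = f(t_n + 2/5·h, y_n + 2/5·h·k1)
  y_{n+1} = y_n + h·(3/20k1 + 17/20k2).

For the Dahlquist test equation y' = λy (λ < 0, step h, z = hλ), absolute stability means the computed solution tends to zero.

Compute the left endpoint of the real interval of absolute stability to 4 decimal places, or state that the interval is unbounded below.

left endpoint -2.9412.

With y'=λy (z=hλ):
  k1=λy_n ⇒ h·k1=z·y_n;  k2=λ(1+2/5z)y_n ⇒ h·k2=z(1+2/5z)y_n
  y_{n+1}/y_n = 1 + 3/20z + 17/20z(1+2/5z) = 1 + z + 17/50z²
  R(z) = 1 + z + 17/50z².

Need |R(x)|<1, x<0.
x=-0.95: |R|=0.3569
R=1: x+17/50x²=0 ⇒ x=−50/17=-2.9412; min R=1−1/(4·17/50)=0.2647>−1
Confirm numerically:
  x=-2.888: |R|=0.94778 <1
  x=-2.668: |R|=0.75220 <1
  x=-2.011: |R|=0.36400 <1
  x=-3.492: |R|=1.65398 >1
  x=-3.472: |R|=1.62663 >1
  x=-3.470: |R|=1.62391 >1
Interval (-2.9412, 0).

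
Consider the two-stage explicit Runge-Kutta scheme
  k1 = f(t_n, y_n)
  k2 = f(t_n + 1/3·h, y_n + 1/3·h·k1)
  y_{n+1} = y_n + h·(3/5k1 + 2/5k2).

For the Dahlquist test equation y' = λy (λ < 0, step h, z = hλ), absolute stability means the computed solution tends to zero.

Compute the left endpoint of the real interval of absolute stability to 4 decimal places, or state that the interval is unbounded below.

z* = -7.5000.

On y'=λy, z=hλ:
  k1=λy_n ⇒ h·k1=z·y_n;  k2=λ(1+1/3z)y_n ⇒ h·k2=z(1+1/3z)y_n
  y_{n+1}/y_n = 1 + 3/5z + 2/5z(1+1/3z) = 1 + z + 2/15z²
  R(z) = 1 + z + 2/15z².

Solve |R(x)|<1 on ℝ⁻.
x=-1.58: |R|=0.2471
R=1: x+2/15x²=0 ⇒ x=−15/2=-7.5000; min R=1−1/(4·2/15)=-0.8750>−1
Confirm numerically:
  x=-7.478: |R|=0.97806 <1
  x=-6.551: |R|=0.17108 <1
  x=-5.420: |R|=0.50315 <1
  x=-8.073: |R|=1.61678 >1
  x=-7.600: |R|=1.10133 >1
So |R|<1 on (-7.5000, 0).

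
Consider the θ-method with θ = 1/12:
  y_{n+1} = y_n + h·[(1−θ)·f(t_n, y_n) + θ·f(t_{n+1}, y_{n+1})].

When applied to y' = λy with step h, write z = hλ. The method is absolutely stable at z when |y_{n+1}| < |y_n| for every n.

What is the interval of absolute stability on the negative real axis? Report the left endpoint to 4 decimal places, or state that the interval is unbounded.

(-2.4000, 0).

On y'=λy, z=hλ:
  y_{n+1} = y_n + z·[11/12·y_n + 1/12·y_{n+1}] ⇒ (1 − 1/12z)y_{n+1} = (1 + 11/12z)y_n
  ⇒ R(z) = (1 + 11/12z)/(1 − 1/12z).

Find x<0 with |R(x)|<1.
x=-0.72: |R|=0.3208
R=−1: 1+11/12x = −1+1/12x ⇒ -5/6x=2 ⇒ x=2/(-5/6)=-2.4000
Confirm numerically:
  x=-2.353: |R|=0.96725 <1
  x=-2.078: |R|=0.77127 <1
  x=-1.668: |R|=0.46444 <1
  x=-1.290: |R|=0.16479 <1
  x=-2.963: |R|=1.37626 >1
  x=-2.460: |R|=1.04149 >1
Stable set (-2.4000, 0).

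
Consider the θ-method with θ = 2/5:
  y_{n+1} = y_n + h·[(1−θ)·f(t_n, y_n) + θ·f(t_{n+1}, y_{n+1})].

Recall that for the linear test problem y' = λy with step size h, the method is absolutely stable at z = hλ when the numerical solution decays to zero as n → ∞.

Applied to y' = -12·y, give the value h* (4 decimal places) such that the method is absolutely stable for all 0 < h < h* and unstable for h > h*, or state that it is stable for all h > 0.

(-10.0000,0); λ=-12 ⇒ h* = (10)/12 = 0.8333.

On y'=λy, z=hλ:
  y_{n+1} = y_n + z·[3/5·y_n + 2/5·y_{n+1}] ⇒ (1 − 2/5z)y_{n+1} = (1 + 3/5z)y_n
  ⇒ R(z) = (1 + 3/5z)/(1 − 2/5z).

Boundary: |R(x)|=1, x<0.
x=-0.58: |R|=0.5292
R=−1: 1+3/5x = −1+2/5x ⇒ -1/5x=2 ⇒ x=2/(-1/5)=-10.0000
Confirm numerically:
  x=-8.549: |R|=0.93434 <1
  x=-6.404: |R|=0.79807 <1
  x=-4.483: |R|=0.60497 <1
  x=-10.437: |R|=1.01689 >1
  x=-10.360: |R|=1.01400 >1
Stable set (-10.0000, 0).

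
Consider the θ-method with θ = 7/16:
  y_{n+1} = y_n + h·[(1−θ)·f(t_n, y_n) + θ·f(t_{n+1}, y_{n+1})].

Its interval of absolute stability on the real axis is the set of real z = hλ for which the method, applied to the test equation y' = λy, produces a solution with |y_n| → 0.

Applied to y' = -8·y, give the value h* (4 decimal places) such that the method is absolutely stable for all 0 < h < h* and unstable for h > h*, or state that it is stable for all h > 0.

On y'=λy, z=hλ:
  y_{n+1} = y_n + z·[9/16·y_n + 7/16·y_{n+1}] ⇒ (1 − 7/16z)y_{n+1} = (1 + 9/16z)y_n
  R(z) = (1 + 9/16z)/(1 − 7/16z).

Solve |R(x)|<1 on ℝ⁻.
x=-1.16: |R|=0.2305
R=−1: 1+9/16x = −1+7/16x ⇒ -1/8x=2 ⇒ x=2/(-1/8)=-16.0000
Confirm numerically:
  x=-15.721: |R|=0.99557 <1
  x=-12.779: |R|=0.93891 <1
  x=-10.389: |R|=0.87352 <1
  x=-8.643: |R|=0.80766 <1
  x=-16.494: |R|=1.00752 >1
  x=-16.114: |R|=1.00177 >1
  x=-16.110: |R|=1.00171 >1
So |R|<1 on (-16.0000, 0).

(-16.0000,0); λ=-8 ⇒ h* = (16)/8 = 2.0000.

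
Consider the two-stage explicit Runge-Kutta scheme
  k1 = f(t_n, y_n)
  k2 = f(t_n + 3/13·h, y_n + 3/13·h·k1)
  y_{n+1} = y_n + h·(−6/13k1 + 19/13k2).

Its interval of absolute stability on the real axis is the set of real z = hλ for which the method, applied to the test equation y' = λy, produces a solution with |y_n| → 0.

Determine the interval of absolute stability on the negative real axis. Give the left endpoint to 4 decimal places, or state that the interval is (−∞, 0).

z∈(-2.9649,0).

Test eqn y'=λy, z=hλ:
  k1=λy_n ⇒ h·k1=z·y_n;  k2=λ(1+3/13z)y_n ⇒ h·k2=z(1+3/13z)y_n
  y_{n+1}/y_n = 1 − 6/13z + 19/13z(1+3/13z) = 1 + z + 57/169z²
  so R(z) = 1 + z + 57/169z².

Boundary: |R(x)|=1, x<0.
x=-1.52: |R|=0.2592
R=1: x+57/169x²=0 ⇒ x=−169/57=-2.9649; min R=1−1/(4·57/169)=0.2588>−1
Confirm numerically:
  x=-2.579: |R|=0.66432 <1
  x=-1.539: |R|=0.25985 <1
  x=-1.459: |R|=0.25896 <1
  x=-3.343: |R|=1.42630 >1
  x=-3.315: |R|=1.39142 >1
So |R|<1 on (-2.9649, 0).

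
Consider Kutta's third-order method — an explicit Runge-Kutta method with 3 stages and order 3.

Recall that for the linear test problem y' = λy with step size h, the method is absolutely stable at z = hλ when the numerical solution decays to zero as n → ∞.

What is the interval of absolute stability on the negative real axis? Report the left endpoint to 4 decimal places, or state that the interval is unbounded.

(-2.5127, 0).

Set f=λy, z=hλ:
  order 3, 3-stage ⇒ R(z)=1+z+z^2/2+z^3/6
  (e.g. R(-0.6)=0.54400, |R|=0.54400)

Solve |R(x)|<1 on ℝ⁻.
x=-0.6: |R|=0.5440
|R(-2.56)|=1.0794 |R(-2.02)|=0.3535 |R(-1.38)|=0.1342
Bisect:
  x_lo=-3.3577 |R|=3.0298  x_hi=-0.1987 |R|=0.8197
  mid=-1.77822 |R|=0.13433 →hi
  mid=-2.56795 |R|=1.09311 →lo
  mid=-2.17309 |R|=0.52226 →hi
  mid=-2.37052 |R|=0.78097 →hi
  mid=-2.46924 |R|=0.92988 →hi
  mid=-2.51860 |R|=1.00965 →lo
  mid=-2.49392 |R|=0.96931 →hi
  mid=-2.50626 |R|=0.98936 →hi
  mid=-2.51243 |R|=0.99948 →hi
  mid=-2.51551 |R|=1.00455 →lo
  ...
  [-2.51281,-2.51262] ⇒ x*=-2.5127
So |R|<1 on (-2.5127, 0).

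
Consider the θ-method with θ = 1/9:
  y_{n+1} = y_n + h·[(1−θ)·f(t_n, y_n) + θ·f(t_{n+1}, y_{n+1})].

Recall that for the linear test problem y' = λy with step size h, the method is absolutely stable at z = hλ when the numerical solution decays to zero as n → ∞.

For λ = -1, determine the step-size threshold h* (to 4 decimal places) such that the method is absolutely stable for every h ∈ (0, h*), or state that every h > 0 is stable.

(-2.5714,0); λ=-1 ⇒ h* = (18/7)/1 = 2.5714.

On y'=λy, z=hλ:
  y_{n+1} = y_n + z·[8/9·y_n + 1/9·y_{n+1}] ⇒ (1 − 1/9z)y_{n+1} = (1 + 8/9z)y_n
  ⇒ R(z) = (1 + 8/9z)/(1 − 1/9z).

Find x<0 with |R(x)|<1.
x=-1.72: |R|=0.4440
R=−1: 1+8/9x = −1+1/9x ⇒ -7/9x=2 ⇒ x=2/(-7/9)=-2.5714
Confirm numerically:
  x=-2.086: |R|=0.69349 <1
  x=-1.435: |R|=0.23766 <1
  x=-1.068: |R|=0.04529 <1
  x=-2.984: |R|=1.24099 >1
  x=-2.768: |R|=1.11693 >1
Stable set (-2.5714, 0).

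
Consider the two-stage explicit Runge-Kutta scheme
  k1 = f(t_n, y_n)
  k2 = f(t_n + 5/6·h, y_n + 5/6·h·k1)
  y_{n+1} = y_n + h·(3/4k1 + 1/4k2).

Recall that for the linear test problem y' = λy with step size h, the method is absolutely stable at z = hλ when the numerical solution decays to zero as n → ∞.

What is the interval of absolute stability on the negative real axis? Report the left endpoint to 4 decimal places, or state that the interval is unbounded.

On y'=λy, z=hλ:
  k1=λy_n ⇒ h·k1=z·y_n;  k2=λ(1+5/6z)y_n ⇒ h·k2=z(1+5/6z)y_n
  y_{n+1}/y_n = 1 + 3/4z + 1/4z(1+5/6z) = 1 + z + 5/24z²
  so R(z) = 1 + z + 5/24z².

Boundary: |R(x)|=1, x<0.
x=-0.65: |R|=0.4380
R=1: x+5/24x²=0 ⇒ x=−24/5=-4.8000; min R=1−1/(4·5/24)=-0.2000>−1
Confirm numerically:
  x=-4.610: |R|=0.81752 <1
  x=-3.588: |R|=0.09403 <1
  x=-2.822: |R|=0.16290 <1
  x=-2.033: |R|=0.17194 <1
  x=-5.216: |R|=1.45205 >1
  x=-5.028: |R|=1.23883 >1
  x=-4.889: |R|=1.09065 >1
So |R|<1 on (-4.8000, 0).

(-4.8000, 0).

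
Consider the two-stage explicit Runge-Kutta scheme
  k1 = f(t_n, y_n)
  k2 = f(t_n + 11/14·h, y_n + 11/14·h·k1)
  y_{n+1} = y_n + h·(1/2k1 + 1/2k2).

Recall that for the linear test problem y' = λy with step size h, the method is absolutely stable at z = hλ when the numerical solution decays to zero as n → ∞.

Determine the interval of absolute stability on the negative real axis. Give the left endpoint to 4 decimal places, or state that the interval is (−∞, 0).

z∈(-2.5455,0).

On y'=λy, z=hλ:
  k1=λy_n ⇒ h·k1=z·y_n;  k2=λ(1+11/14z)y_n ⇒ h·k2=z(1+11/14z)y_n
  y_{n+1}/y_n = 1 + 1/2z + 1/2z(1+11/14z) = 1 + z + 11/28z²
  Hence R(z) = 1 + z + 11/28z².

Find x<0 with |R(x)|<1.
x=-0.91: |R|=0.4153
R=1: x+11/28x²=0 ⇒ x=−28/11=-2.5455; min R=1−1/(4·11/28)=0.3636>−1
Confirm numerically:
  x=-1.179: |R|=0.36709 <1
  x=-1.157: |R|=0.36890 <1
  x=-1.099: |R|=0.37549 <1
  x=-3.145: |R|=1.74076 >1
  x=-2.887: |R|=1.38737 >1
  x=-2.823: |R|=1.30781 >1
Interval (-2.5455, 0).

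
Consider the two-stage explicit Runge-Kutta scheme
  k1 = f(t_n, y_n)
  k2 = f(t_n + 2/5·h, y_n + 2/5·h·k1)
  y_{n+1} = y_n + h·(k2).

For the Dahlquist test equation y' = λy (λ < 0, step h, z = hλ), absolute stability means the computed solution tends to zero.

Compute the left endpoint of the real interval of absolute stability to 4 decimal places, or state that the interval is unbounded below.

left endpoint -2.5000.

With y'=λy (z=hλ):
  k1=λy_n ⇒ h·k1=z·y_n;  k2=λ(1+2/5z)y_n ⇒ h·k2=z(1+2/5z)y_n
  y_{n+1}/y_n = 1 + z(1+2/5z) = 1 + z + 2/5z²
  ⇒ R(z) = 1 + z + 2/5z².

Find x<0 with |R(x)|<1.
x=-1.3: |R|=0.3760
R=1: x+2/5x²=0 ⇒ x=−5/2=-2.5000; min R=1−1/(4·2/5)=0.3750>−1
Confirm numerically:
  x=-1.745: |R|=0.47301 <1
  x=-1.600: |R|=0.42400 <1
  x=-1.440: |R|=0.38944 <1
  x=-1.183: |R|=0.37680 <1
  x=-2.885: |R|=1.44429 >1
  x=-2.828: |R|=1.37103 >1
  x=-2.786: |R|=1.31872 >1
Interval (-2.5000, 0).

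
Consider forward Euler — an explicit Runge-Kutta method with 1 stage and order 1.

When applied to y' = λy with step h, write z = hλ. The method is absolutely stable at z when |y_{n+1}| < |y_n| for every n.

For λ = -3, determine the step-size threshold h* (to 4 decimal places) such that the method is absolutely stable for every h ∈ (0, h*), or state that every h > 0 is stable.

Set f=λy, z=hλ:
  order 1, 1-stage ⇒ R(z)=1+z
  (e.g. R(-0.56)=0.44000, |R|=0.44000)

Solve |R(x)|<1 on ℝ⁻.
x=-0.56: |R|=0.4400
|R(-2.14)|=1.1400 |R(-1.93)|=0.9300 |R(-1.86)|=0.8600
Bisect:
  x_lo=-2.5634 |R|=1.5634  x_hi=-0.0699 |R|=0.9301
  mid=-1.31666 |R|=0.31666 →hi
  mid=-1.94004 |R|=0.94004 →hi
  mid=-2.25173 |R|=1.25173 →lo
  mid=-2.09588 |R|=1.09588 →lo
  mid=-2.01796 |R|=1.01796 →lo
  mid=-1.97900 |R|=0.97900 →hi
  mid=-1.99848 |R|=0.99848 →hi
  mid=-2.00822 |R|=1.00822 →lo
  mid=-2.00335 |R|=1.00335 →lo
  ...
  [-2.00000,-1.99985] ⇒ x*=-2.0000
Interval (-2.0000, 0).

(-2.0000,0); λ=-3 ⇒ h* = 0.6667.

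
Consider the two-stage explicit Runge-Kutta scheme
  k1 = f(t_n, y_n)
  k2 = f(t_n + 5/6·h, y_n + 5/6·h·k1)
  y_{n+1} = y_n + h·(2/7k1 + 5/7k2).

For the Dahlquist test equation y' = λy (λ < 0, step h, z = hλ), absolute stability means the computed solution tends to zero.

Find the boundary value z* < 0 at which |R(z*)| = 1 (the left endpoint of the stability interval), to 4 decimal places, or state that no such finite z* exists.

With y'=λy (z=hλ):
  k1=λy_n ⇒ h·k1=z·y_n;  k2=λ(1+5/6z)y_n ⇒ h·k2=z(1+5/6z)y_n
  y_{n+1}/y_n = 1 + 2/7z + 5/7z(1+5/6z) = 1 + z + 25/42z²
  R(z) = 1 + z + 25/42z².

Need |R(x)|<1, x<0.
x=-0.44: |R|=0.6752
R=1: x+25/42x²=0 ⇒ x=−42/25=-1.6800; min R=1−1/(4·25/42)=0.5800>−1
Confirm numerically:
  x=-1.124: |R|=0.62801 <1
  x=-0.997: |R|=0.59467 <1
  x=-0.678: |R|=0.59562 <1
  x=-2.035: |R|=1.43001 >1
  x=-1.829: |R|=1.16221 >1
Stable set (-1.6800, 0).

left endpoint -1.6800.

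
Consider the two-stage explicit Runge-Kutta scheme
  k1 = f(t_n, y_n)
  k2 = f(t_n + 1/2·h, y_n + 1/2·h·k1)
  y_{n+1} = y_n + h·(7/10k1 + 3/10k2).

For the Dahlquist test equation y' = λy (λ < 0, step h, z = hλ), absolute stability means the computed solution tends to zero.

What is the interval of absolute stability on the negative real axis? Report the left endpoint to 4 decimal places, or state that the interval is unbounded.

z∈(-6.6667,0).

Test eqn y'=λy, z=hλ:
  k1=λy_n ⇒ h·k1=z·y_n;  k2=λ(1+1/2z)y_n ⇒ h·k2=z(1+1/2z)y_n
  y_{n+1}/y_n = 1 + 7/10z + 3/10z(1+1/2z) = 1 + z + 3/20z²
  ⇒ R(z) = 1 + z + 3/20z².

Find x<0 with |R(x)|<1.
x=-0.9: |R|=0.2215
R=1: x+3/20x²=0 ⇒ x=−20/3=-6.6667; min R=1−1/(4·3/20)=-0.6667>−1
Confirm numerically:
  x=-6.537: |R|=0.87286 <1
  x=-6.261: |R|=0.61902 <1
  x=-5.486: |R|=0.02843 <1
  x=-2.733: |R|=0.61261 <1
  x=-6.982: |R|=1.33025 >1
  x=-6.833: |R|=1.17048 >1
Stable set (-6.6667, 0).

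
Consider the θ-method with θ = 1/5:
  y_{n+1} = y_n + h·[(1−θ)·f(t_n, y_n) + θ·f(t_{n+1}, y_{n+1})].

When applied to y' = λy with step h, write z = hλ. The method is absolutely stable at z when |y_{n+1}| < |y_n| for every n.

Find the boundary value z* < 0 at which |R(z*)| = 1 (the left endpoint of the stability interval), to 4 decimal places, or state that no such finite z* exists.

Set f=λy, z=hλ:
  y_{n+1} = y_n + z·[4/5·y_n + 1/5·y_{n+1}] ⇒ (1 − 1/5z)y_{n+1} = (1 + 4/5z)y_n
  R(z) = (1 + 4/5z)/(1 − 1/5z).

Solve |R(x)|<1 on ℝ⁻.
x=-1.67: |R|=0.2519
R=−1: 1+4/5x = −1+1/5x ⇒ -3/5x=2 ⇒ x=2/(-3/5)=-3.3333
Confirm numerically:
  x=-2.410: |R|=0.62618 <1
  x=-2.286: |R|=0.56876 <1
  x=-1.656: |R|=0.24399 <1
  x=-3.905: |R|=1.19259 >1
  x=-3.794: |R|=1.15715 >1
Interval (-3.3333, 0).

z* = -3.3333.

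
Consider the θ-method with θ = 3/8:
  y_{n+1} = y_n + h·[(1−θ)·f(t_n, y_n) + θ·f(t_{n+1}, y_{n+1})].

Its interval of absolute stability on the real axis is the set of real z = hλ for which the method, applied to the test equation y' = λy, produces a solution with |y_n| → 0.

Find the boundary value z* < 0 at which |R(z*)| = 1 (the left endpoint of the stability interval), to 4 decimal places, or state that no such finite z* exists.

left endpoint -8.0000.

Set f=λy, z=hλ:
  y_{n+1} = y_n + z·[5/8·y_n + 3/8·y_{n+1}] ⇒ (1 − 3/8z)y_{n+1} = (1 + 5/8z)y_n
  so R(z) = (1 + 5/8z)/(1 − 3/8z).

Find x<0 with |R(x)|<1.
x=-1.37: |R|=0.0950
R=−1: 1+5/8x = −1+3/8x ⇒ -1/4x=2 ⇒ x=2/(-1/4)=-8.0000
Confirm numerically:
  x=-5.676: |R|=0.81429 <1
  x=-5.176: |R|=0.75995 <1
  x=-5.021: |R|=0.74166 <1
  x=-3.283: |R|=0.47145 <1
  x=-8.560: |R|=1.03325 >1
  x=-8.152: |R|=1.00937 >1
Stable set (-8.0000, 0).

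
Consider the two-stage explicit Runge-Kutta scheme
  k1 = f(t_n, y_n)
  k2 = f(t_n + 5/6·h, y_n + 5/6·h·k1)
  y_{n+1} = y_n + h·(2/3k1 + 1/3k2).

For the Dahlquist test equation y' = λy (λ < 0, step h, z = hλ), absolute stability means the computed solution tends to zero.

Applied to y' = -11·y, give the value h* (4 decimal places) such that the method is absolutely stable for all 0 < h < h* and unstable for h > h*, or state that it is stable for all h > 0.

On y'=λy, z=hλ:
  k1=λy_n ⇒ h·k1=z·y_n;  k2=λ(1+5/6z)y_n ⇒ h·k2=z(1+5/6z)y_n
  y_{n+1}/y_n = 1 + 2/3z + 1/3z(1+5/6z) = 1 + z + 5/18z²
  Hence R(z) = 1 + z + 5/18z².

Boundary: |R(x)|=1, x<0.
x=-0.54: |R|=0.5410
R=1: x+5/18x²=0 ⇒ x=−18/5=-3.6000; min R=1−1/(4·5/18)=0.1000>−1
Confirm numerically:
  x=-2.298: |R|=0.16889 <1
  x=-2.234: |R|=0.15232 <1
  x=-2.156: |R|=0.13520 <1
  x=-3.913: |R|=1.34021 >1
  x=-3.861: |R|=1.27992 >1
So |R|<1 on (-3.6000, 0).

(-3.6000,0); λ=-11 ⇒ h* = (18/5)/11 = 0.3273.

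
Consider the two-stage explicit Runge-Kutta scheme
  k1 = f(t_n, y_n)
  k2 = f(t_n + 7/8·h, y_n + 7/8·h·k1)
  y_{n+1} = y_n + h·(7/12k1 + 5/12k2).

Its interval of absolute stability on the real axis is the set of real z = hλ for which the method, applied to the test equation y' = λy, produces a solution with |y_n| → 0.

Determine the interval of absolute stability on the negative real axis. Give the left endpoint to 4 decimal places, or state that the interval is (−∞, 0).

(-2.7429, 0).

Set f=λy, z=hλ:
  k1=λy_n ⇒ h·k1=z·y_n;  k2=λ(1+7/8z)y_n ⇒ h·k2=z(1+7/8z)y_n
  y_{n+1}/y_n = 1 + 7/12z + 5/12z(1+7/8z) = 1 + z + 35/96z²
  ⇒ R(z) = 1 + z + 35/96z².

Solve |R(x)|<1 on ℝ⁻.
x=-1.32: |R|=0.3152
R=1: x+35/96x²=0 ⇒ x=−96/35=-2.7429; min R=1−1/(4·35/96)=0.3143>−1
Confirm numerically:
  x=-2.684: |R|=0.94241 <1
  x=-2.585: |R|=0.85123 <1
  x=-1.701: |R|=0.35389 <1
  x=-1.582: |R|=0.33045 <1
  x=-3.328: |R|=1.70997 >1
  x=-3.130: |R|=1.44179 >1
  x=-3.100: |R|=1.40365 >1
Stable set (-2.7429, 0).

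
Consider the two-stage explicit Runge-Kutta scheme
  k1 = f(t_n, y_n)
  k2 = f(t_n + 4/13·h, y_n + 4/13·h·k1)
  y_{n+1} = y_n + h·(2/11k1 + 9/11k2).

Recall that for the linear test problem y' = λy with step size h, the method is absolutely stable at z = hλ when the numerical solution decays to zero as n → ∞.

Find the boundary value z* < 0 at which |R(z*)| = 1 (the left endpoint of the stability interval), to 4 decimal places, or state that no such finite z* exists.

left endpoint -3.9722.

Test eqn y'=λy, z=hλ:
  k1=λy_n ⇒ h·k1=z·y_n;  k2=λ(1+4/13z)y_n ⇒ h·k2=z(1+4/13z)y_n
  y_{n+1}/y_n = 1 + 2/11z + 9/11z(1+4/13z) = 1 + z + 36/143z²
  so R(z) = 1 + z + 36/143z².

Solve |R(x)|<1 on ℝ⁻.
x=-1.32: |R|=0.1186
R=1: x+36/143x²=0 ⇒ x=−143/36=-3.9722; min R=1−1/(4·36/143)=0.0069>−1
Confirm numerically:
  x=-3.070: |R|=0.30270 <1
  x=-2.605: |R|=0.10337 <1
  x=-2.311: |R|=0.03352 <1
  x=-1.776: |R|=0.01806 <1
  x=-4.158: |R|=1.19447 >1
  x=-4.007: |R|=1.03508 >1
So |R|<1 on (-3.9722, 0).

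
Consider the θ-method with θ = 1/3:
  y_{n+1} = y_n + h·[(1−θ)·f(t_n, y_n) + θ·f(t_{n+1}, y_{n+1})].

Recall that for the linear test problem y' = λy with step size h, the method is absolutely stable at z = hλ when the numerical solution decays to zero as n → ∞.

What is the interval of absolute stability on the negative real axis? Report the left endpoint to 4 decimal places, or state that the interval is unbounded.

Set f=λy, z=hλ:
  y_{n+1} = y_n + z·[2/3·y_n + 1/3·y_{n+1}] ⇒ (1 − 1/3z)y_{n+1} = (1 + 2/3z)y_n
  R(z) = (1 + 2/3z)/(1 − 1/3z).

Boundary: |R(x)|=1, x<0.
x=-1.34: |R|=0.0737
R=−1: 1+2/3x = −1+1/3x ⇒ -1/3x=2 ⇒ x=2/(-1/3)=-6.0000
Confirm numerically:
  x=-5.169: |R|=0.89827 <1
  x=-4.395: |R|=0.78296 <1
  x=-3.771: |R|=0.67080 <1
  x=-2.848: |R|=0.46101 <1
  x=-6.336: |R|=1.03599 >1
  x=-6.200: |R|=1.02174 >1
So |R|<1 on (-6.0000, 0).

(-6.0000, 0).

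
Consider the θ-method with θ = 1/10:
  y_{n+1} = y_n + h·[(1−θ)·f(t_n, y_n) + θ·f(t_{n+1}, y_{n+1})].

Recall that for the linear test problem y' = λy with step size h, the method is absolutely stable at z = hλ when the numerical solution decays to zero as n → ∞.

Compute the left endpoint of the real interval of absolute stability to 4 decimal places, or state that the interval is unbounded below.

On y'=λy, z=hλ:
  y_{n+1} = y_n + z·[9/10·y_n + 1/10·y_{n+1}] ⇒ (1 − 1/10z)y_{n+1} = (1 + 9/10z)y_n
  so R(z) = (1 + 9/10z)/(1 − 1/10z).

Need |R(x)|<1, x<0.
x=-0.6: |R|=0.4340
R=−1: 1+9/10x = −1+1/10x ⇒ -4/5x=2 ⇒ x=2/(-4/5)=-2.5000
Confirm numerically:
  x=-2.279: |R|=0.85601 <1
  x=-1.699: |R|=0.45226 <1
  x=-1.150: |R|=0.03139 <1
  x=-2.657: |R|=1.09923 >1
  x=-2.635: |R|=1.08548 >1
So |R|<1 on (-2.5000, 0).

left endpoint -2.5000.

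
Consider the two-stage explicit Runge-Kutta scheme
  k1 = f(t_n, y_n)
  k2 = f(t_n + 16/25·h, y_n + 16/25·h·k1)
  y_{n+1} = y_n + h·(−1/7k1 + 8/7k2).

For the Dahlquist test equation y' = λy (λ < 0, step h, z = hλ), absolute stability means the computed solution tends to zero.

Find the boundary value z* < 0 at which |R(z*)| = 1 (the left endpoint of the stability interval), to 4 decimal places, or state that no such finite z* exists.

On y'=λy, z=hλ:
  k1=λy_n ⇒ h·k1=z·y_n;  k2=λ(1+16/25z)y_n ⇒ h·k2=z(1+16/25z)y_n
  y_{n+1}/y_n = 1 − 1/7z + 8/7z(1+16/25z) = 1 + z + 128/175z²
  R(z) = 1 + z + 128/175z².

Need |R(x)|<1, x<0.
x=-1.55: |R|=1.2073
R=1: x+128/175x²=0 ⇒ x=−175/128=-1.3672; min R=1−1/(4·128/175)=0.6582>−1
Confirm numerically:
  x=-1.084: |R|=0.77547 <1
  x=-0.920: |R|=0.69908 <1
  x=-0.753: |R|=0.66173 <1
  x=-0.702: |R|=0.65845 <1
  x=-1.935: |R|=1.80363 >1
  x=-1.873: |R|=1.69295 >1
So |R|<1 on (-1.3672, 0).

left endpoint -1.3672.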